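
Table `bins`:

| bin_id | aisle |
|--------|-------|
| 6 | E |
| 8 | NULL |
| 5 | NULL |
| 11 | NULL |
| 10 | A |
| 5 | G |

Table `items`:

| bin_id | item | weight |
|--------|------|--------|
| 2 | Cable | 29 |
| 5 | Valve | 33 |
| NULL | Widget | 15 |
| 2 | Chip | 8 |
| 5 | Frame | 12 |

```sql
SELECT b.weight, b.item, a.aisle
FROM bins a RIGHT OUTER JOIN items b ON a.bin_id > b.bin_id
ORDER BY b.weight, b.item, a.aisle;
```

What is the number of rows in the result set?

21

RIGHT JOIN keeps every row from `items`; unmatched rows get NULL for `bins`'s columns.
Matching on a.bin_id > b.bin_id. A NULL in a compared column never satisfies the condition.
Matched pairs: 20; unmatched b rows kept: 1.
Total: 20 matched + 1 padded = 21 rows.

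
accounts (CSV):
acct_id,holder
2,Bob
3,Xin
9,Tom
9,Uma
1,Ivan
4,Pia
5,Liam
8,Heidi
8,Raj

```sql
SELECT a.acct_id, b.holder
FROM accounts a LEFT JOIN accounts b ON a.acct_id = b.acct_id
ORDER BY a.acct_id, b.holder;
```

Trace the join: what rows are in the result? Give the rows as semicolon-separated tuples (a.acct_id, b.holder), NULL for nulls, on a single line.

(1, Ivan); (2, Bob); (3, Xin); (4, Pia); (5, Liam); (8, Heidi); (8, Heidi); (8, Raj); (8, Raj); (9, Tom); (9, Tom); (9, Uma); (9, Uma)

LEFT JOIN keeps every row from `accounts a`; unmatched rows get NULL for `accounts b`'s columns.
Matching on a.acct_id = b.acct_id.
Matched pairs: 13; unmatched a rows kept: 0.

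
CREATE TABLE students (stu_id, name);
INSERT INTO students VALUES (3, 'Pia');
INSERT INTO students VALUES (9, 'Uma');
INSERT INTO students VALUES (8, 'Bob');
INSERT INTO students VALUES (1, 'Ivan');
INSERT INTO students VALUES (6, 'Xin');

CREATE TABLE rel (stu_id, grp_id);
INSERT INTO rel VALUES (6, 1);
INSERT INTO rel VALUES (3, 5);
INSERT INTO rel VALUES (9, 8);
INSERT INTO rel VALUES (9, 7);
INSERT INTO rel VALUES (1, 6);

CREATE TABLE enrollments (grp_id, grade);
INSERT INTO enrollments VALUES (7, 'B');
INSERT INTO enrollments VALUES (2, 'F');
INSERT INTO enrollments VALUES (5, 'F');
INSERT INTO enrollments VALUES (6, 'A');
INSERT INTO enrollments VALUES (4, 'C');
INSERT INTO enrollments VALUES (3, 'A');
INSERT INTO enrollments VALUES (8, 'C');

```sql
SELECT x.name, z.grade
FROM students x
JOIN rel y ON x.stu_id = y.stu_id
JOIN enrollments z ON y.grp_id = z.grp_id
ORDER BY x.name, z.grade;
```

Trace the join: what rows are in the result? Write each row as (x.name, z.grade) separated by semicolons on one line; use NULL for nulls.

(Ivan, A); (Pia, F); (Uma, B); (Uma, C)

Evaluate left to right. First `students x INNER JOIN rel y` on stu_id: 5 row(s).
Then INNER JOIN `enrollments z` on grp_id: keep only rows whose y.grp_id appears in z.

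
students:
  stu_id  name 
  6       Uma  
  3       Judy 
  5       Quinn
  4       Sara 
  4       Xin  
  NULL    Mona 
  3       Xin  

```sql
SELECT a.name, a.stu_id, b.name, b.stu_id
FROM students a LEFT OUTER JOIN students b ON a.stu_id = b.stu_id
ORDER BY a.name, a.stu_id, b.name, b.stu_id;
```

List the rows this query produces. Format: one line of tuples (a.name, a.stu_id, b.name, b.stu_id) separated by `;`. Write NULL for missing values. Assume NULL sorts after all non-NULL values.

(Judy, 3, Judy, 3); (Judy, 3, Xin, 3); (Mona, NULL, NULL, NULL); (Quinn, 5, Quinn, 5); (Sara, 4, Sara, 4); (Sara, 4, Xin, 4); (Uma, 6, Uma, 6); (Xin, 3, Judy, 3); (Xin, 3, Xin, 3); (Xin, 4, Sara, 4); (Xin, 4, Xin, 4)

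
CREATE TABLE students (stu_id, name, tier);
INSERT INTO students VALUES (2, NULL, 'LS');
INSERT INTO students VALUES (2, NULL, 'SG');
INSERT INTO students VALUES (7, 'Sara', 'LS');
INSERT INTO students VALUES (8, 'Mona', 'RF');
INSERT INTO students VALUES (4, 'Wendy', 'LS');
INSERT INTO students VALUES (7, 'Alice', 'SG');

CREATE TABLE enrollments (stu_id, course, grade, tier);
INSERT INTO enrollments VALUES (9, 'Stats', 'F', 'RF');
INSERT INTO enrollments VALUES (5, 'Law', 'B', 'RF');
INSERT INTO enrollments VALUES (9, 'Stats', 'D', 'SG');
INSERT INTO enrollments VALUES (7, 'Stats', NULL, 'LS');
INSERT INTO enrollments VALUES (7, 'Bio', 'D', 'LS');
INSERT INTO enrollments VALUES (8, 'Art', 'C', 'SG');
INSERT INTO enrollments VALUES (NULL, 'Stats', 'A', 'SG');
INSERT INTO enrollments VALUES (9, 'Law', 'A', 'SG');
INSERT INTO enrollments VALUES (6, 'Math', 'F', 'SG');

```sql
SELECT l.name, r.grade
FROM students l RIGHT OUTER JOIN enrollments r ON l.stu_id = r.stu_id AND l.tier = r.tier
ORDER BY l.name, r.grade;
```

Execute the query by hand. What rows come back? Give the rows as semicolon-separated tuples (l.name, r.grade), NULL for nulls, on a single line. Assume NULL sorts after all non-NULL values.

(Sara, D); (Sara, NULL); (NULL, A); (NULL, A); (NULL, B); (NULL, C); (NULL, D); (NULL, F); (NULL, F)

RIGHT JOIN keeps every row from `enrollments`; unmatched rows get NULL for `students`'s columns.
Matching on l.stu_id = r.stu_id AND l.tier = r.tier. A NULL in a compared column never satisfies the condition.
- l row (stu_id=2, tier=LS): no match.
- l row (stu_id=2, tier=SG): no match.
- l row (stu_id=7, tier=LS): matches 2 r row(s) → 2 output row(s).
- l row (stu_id=8, tier=RF): no match.
- l row (stu_id=4, tier=LS): no match.
- l row (stu_id=7, tier=SG): no match.
- plus 7 unmatched r row(s), each kept with NULL l columns.
After projecting and ordering:
l.name | r.grade
Sara | D
Sara | NULL
NULL | A
NULL | A
NULL | B
NULL | C
NULL | D
NULL | F
NULL | F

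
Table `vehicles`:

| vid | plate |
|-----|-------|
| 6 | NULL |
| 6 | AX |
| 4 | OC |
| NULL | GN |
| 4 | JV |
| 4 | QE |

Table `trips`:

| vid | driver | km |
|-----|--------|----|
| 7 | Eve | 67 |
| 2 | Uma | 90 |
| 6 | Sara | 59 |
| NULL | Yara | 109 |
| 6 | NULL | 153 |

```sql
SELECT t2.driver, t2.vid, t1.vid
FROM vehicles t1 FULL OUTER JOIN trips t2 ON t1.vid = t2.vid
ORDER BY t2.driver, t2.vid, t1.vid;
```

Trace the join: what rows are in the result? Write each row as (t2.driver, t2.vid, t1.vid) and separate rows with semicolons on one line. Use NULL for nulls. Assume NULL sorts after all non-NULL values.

(Eve, 7, NULL); (Sara, 6, 6); (Sara, 6, 6); (Uma, 2, NULL); (Yara, NULL, NULL); (NULL, 6, 6); (NULL, 6, 6); (NULL, NULL, 4); (NULL, NULL, 4); (NULL, NULL, 4); (NULL, NULL, NULL)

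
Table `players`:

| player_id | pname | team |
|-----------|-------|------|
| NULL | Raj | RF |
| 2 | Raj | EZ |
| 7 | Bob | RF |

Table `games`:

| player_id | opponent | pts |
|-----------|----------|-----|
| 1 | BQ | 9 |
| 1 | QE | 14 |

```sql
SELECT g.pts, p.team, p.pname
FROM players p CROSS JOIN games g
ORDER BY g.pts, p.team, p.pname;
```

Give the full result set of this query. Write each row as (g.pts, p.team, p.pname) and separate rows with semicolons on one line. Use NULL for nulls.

CROSS JOIN pairs every row of `players` with every row of `games`: 3 × 2 = 6 rows.
After projecting and ordering:
g.pts | p.team | p.pname
9 | EZ | Raj
9 | RF | Bob
9 | RF | Raj
14 | EZ | Raj
14 | RF | Bob
14 | RF | Raj

(9, EZ, Raj); (9, RF, Bob); (9, RF, Raj); (14, EZ, Raj); (14, RF, Bob); (14, RF, Raj)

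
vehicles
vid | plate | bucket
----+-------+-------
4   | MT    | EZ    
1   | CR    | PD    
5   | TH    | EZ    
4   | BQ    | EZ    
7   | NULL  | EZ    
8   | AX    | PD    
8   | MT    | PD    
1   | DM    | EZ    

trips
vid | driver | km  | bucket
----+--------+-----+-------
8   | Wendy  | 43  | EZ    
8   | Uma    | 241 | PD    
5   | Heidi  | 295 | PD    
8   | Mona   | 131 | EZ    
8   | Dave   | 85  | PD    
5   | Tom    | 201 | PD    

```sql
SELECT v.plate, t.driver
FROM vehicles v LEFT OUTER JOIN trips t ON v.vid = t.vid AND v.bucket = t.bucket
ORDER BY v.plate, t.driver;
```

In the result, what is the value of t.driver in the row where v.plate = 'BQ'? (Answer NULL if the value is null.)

NULL

LEFT JOIN keeps every row from `vehicles`; unmatched rows get NULL for `trips`'s columns.
Matching on v.vid = t.vid AND v.bucket = t.bucket.
- v[0] vid=4, bucket=EZ → no match; kept with NULLs on the t side.
- v[1] vid=1, bucket=PD → no match; kept with NULLs on the t side.
- v[2] vid=5, bucket=EZ → no match; kept with NULLs on the t side.
- v[3] vid=4, bucket=EZ → no match; kept with NULLs on the t side.
- v[4] vid=7, bucket=EZ → no match; kept with NULLs on the t side.
- v[5] vid=8, bucket=PD → 2 match(es) in t → 2 row(s).
- v[6] vid=8, bucket=PD → 2 match(es) in t → 2 row(s).
- v[7] vid=1, bucket=EZ → no match; kept with NULLs on the t side.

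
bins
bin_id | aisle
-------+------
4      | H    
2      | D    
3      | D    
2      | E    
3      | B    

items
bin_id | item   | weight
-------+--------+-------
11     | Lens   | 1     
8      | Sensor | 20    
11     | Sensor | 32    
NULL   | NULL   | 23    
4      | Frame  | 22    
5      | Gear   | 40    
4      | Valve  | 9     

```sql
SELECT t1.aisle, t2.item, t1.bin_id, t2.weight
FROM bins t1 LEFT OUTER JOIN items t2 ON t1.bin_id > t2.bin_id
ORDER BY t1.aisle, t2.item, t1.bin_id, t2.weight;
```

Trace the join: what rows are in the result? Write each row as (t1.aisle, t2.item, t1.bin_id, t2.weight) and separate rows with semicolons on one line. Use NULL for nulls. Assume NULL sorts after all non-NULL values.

(B, NULL, 3, NULL); (D, NULL, 2, NULL); (D, NULL, 3, NULL); (E, NULL, 2, NULL); (H, NULL, 4, NULL)

LEFT JOIN keeps every row from `bins`; unmatched rows get NULL for `items`'s columns.
Matching on t1.bin_id > t2.bin_id. A NULL in a compared column never satisfies the condition.
- t1[0] bin_id=4 → no match; kept with NULLs on the t2 side.
- t1[1] bin_id=2 → no match; kept with NULLs on the t2 side.
- t1[2] bin_id=3 → no match; kept with NULLs on the t2 side.
- t1[3] bin_id=2 → no match; kept with NULLs on the t2 side.
- t1[4] bin_id=3 → no match; kept with NULLs on the t2 side.
After projecting and ordering:
t1.aisle | t2.item | t1.bin_id | t2.weight
B | NULL | 3 | NULL
D | NULL | 2 | NULL
D | NULL | 3 | NULL
E | NULL | 2 | NULL
H | NULL | 4 | NULL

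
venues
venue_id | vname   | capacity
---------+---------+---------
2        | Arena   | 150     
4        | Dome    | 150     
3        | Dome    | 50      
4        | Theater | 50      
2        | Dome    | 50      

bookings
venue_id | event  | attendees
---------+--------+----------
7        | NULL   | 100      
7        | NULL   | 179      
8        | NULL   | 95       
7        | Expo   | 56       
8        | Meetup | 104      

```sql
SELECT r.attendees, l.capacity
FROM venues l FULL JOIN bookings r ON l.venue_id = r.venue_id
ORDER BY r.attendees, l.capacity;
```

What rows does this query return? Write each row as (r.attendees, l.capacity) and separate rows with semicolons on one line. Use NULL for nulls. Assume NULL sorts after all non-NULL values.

(56, NULL); (95, NULL); (100, NULL); (104, NULL); (179, NULL); (NULL, 50); (NULL, 50); (NULL, 50); (NULL, 150); (NULL, 150)

FULL OUTER JOIN keeps every row from both sides; unmatched rows get NULL for the other side's columns.
Matching on l.venue_id = r.venue_id.
- l row (venue_id=2): no match → kept, r columns NULL.
- l row (venue_id=4): no match → kept, r columns NULL.
- l row (venue_id=3): no match → kept, r columns NULL.
- l row (venue_id=4): no match → kept, r columns NULL.
- l row (venue_id=2): no match → kept, r columns NULL.
- 5 row(s) from r found no l partner → padded with NULL.
After projecting and ordering:
r.attendees | l.capacity
56 | NULL
95 | NULL
100 | NULL
104 | NULL
179 | NULL
NULL | 50
NULL | 50
NULL | 50
NULL | 150
NULL | 150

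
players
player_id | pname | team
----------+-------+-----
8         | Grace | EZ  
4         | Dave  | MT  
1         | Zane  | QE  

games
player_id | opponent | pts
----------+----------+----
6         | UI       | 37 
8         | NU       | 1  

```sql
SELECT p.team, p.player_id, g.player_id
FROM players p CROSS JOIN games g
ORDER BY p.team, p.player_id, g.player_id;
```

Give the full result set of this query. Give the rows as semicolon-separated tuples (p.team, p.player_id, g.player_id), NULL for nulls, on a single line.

(EZ, 8, 6); (EZ, 8, 8); (MT, 4, 6); (MT, 4, 8); (QE, 1, 6); (QE, 1, 8)

CROSS JOIN pairs every row of `players` with every row of `games`: 3 × 2 = 6 rows.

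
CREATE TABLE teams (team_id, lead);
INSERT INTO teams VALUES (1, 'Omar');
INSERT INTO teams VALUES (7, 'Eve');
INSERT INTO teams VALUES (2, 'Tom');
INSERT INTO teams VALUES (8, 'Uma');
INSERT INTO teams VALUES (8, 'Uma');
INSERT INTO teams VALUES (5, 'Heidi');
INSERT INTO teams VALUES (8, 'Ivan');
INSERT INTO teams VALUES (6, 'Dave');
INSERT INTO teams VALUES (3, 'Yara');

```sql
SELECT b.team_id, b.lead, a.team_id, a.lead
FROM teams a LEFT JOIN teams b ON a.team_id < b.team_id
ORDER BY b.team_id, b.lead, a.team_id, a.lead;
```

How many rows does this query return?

LEFT JOIN keeps every row from `teams a`; unmatched rows get NULL for `teams b`'s columns.
Matching on a.team_id < b.team_id.
- a[0] team_id=1 → 8 match(es) in b → 8 row(s).
- a[1] team_id=7 → 3 match(es) in b → 3 row(s).
- a[2] team_id=2 → 7 match(es) in b → 7 row(s).
- a[3] team_id=8 → no match; kept with NULLs on the b side.
- a[4] team_id=8 → no match; kept with NULLs on the b side.
- a[5] team_id=5 → 5 match(es) in b → 5 row(s).
- a[6] team_id=8 → no match; kept with NULLs on the b side.
- a[7] team_id=6 → 4 match(es) in b → 4 row(s).
- a[8] team_id=3 → 6 match(es) in b → 6 row(s).
Total: 33 matched + 3 padded = 36 rows.

36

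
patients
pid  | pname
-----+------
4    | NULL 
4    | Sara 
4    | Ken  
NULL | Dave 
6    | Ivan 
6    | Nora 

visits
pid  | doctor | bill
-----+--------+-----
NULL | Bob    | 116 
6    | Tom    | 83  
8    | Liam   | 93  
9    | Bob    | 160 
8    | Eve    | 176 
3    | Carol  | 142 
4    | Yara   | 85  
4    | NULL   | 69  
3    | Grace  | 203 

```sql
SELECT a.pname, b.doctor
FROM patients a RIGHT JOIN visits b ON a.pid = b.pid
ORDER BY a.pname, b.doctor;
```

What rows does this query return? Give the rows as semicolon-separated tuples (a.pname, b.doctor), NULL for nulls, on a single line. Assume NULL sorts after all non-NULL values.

(Ivan, Tom); (Ken, Yara); (Ken, NULL); (Nora, Tom); (Sara, Yara); (Sara, NULL); (NULL, Bob); (NULL, Bob); (NULL, Carol); (NULL, Eve); (NULL, Grace); (NULL, Liam); (NULL, Yara); (NULL, NULL)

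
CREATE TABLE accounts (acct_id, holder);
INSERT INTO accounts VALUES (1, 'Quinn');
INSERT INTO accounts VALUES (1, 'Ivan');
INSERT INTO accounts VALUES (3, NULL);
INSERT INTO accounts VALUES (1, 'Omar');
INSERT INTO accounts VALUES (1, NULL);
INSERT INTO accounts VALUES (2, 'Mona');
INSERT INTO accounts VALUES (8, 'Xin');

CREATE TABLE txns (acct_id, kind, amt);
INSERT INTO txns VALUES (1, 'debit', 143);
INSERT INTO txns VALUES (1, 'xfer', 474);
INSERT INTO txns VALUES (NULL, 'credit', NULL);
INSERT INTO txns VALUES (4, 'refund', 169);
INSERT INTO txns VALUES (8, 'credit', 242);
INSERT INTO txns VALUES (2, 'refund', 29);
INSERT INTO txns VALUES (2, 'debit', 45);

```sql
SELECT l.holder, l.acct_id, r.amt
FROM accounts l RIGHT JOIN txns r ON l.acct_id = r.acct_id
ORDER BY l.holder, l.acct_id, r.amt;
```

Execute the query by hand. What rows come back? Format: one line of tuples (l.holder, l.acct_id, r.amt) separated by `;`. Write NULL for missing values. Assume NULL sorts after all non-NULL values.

(Ivan, 1, 143); (Ivan, 1, 474); (Mona, 2, 29); (Mona, 2, 45); (Omar, 1, 143); (Omar, 1, 474); (Quinn, 1, 143); (Quinn, 1, 474); (Xin, 8, 242); (NULL, 1, 143); (NULL, 1, 474); (NULL, NULL, 169); (NULL, NULL, NULL)

RIGHT JOIN keeps every row from `txns`; unmatched rows get NULL for `accounts`'s columns.
Matching on l.acct_id = r.acct_id. A NULL in a compared column never satisfies the condition.
- l (acct_id=1) pairs with 2 row(s) of r.
- l (acct_id=1) pairs with 2 row(s) of r.
- l (acct_id=3) has no partner in r.
- l (acct_id=1) pairs with 2 row(s) of r.
- l (acct_id=1) pairs with 2 row(s) of r.
- l (acct_id=2) pairs with 2 row(s) of r.
- l (acct_id=8) pairs with 1 row(s) of r.
- 2 r row(s) had no l match → kept, l columns NULL.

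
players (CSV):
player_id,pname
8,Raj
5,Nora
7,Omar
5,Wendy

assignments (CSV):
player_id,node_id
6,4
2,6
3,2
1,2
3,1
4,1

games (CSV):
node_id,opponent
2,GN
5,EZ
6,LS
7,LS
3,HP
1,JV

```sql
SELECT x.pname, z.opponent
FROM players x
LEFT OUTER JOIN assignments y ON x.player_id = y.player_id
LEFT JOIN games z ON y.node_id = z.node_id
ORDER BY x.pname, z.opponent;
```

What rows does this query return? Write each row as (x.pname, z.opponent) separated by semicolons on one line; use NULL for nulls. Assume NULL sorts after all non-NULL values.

(Nora, NULL); (Omar, NULL); (Raj, NULL); (Wendy, NULL)

Evaluate left to right. First `players x LEFT JOIN assignments y` on player_id: 4 row(s).
Then LEFT JOIN `games z` on node_id: each of those 4 rows is kept; rows whose y.node_id has no match in z get NULL for z's columns.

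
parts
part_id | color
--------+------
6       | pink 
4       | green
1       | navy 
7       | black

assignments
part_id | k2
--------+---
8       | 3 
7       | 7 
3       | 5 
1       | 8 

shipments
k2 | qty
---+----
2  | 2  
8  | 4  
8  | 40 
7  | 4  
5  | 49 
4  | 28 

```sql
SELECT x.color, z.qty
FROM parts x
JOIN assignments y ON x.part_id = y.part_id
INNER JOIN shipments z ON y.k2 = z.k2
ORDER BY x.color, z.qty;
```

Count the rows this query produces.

Evaluate left to right. First `parts x INNER JOIN assignments y` on part_id: 2 row(s).
Then INNER JOIN `shipments z` on k2: keep only rows whose y.k2 appears in z.
Result: 3 row(s).

3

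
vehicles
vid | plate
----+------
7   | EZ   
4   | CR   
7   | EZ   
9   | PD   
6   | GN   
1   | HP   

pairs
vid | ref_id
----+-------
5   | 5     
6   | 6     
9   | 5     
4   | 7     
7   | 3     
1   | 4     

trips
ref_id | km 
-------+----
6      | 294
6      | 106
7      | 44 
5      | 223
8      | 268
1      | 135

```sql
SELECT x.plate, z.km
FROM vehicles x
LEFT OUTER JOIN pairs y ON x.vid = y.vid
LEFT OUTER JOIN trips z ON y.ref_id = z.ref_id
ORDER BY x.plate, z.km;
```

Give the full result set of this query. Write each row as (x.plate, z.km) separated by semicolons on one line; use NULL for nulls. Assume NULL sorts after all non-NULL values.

(CR, 44); (EZ, NULL); (EZ, NULL); (GN, 106); (GN, 294); (HP, NULL); (PD, 223)

Joins associate left-to-right: vehicles LEFT JOIN pairs on vid gives 6 intermediate row(s).
Then LEFT JOIN `trips z` on ref_id: each of those 6 rows is kept; rows whose y.ref_id has no match in z get NULL for z's columns.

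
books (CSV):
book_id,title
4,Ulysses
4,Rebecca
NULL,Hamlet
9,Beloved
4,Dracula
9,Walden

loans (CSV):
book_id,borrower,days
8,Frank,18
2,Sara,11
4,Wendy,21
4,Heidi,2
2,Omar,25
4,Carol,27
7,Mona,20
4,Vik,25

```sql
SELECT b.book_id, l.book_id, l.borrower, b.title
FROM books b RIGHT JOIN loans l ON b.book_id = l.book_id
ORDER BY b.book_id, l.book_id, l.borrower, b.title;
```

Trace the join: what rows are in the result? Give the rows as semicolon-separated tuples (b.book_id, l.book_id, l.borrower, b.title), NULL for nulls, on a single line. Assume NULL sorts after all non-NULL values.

(4, 4, Carol, Dracula); (4, 4, Carol, Rebecca); (4, 4, Carol, Ulysses); (4, 4, Heidi, Dracula); (4, 4, Heidi, Rebecca); (4, 4, Heidi, Ulysses); (4, 4, Vik, Dracula); (4, 4, Vik, Rebecca); (4, 4, Vik, Ulysses); (4, 4, Wendy, Dracula); (4, 4, Wendy, Rebecca); (4, 4, Wendy, Ulysses); (NULL, 2, Omar, NULL); (NULL, 2, Sara, NULL); (NULL, 7, Mona, NULL); (NULL, 8, Frank, NULL)

RIGHT JOIN keeps every row from `loans`; unmatched rows get NULL for `books`'s columns.
Matching on b.book_id = l.book_id. A NULL in a compared column never satisfies the condition.
- book_id=4: 4 matching l row(s), so 4 row(s) emitted.
- book_id=4: 4 matching l row(s), so 4 row(s) emitted.
- book_id=NULL: no matching l row.
- book_id=9: no matching l row.
- book_id=4: 4 matching l row(s), so 4 row(s) emitted.
- book_id=9: no matching l row.
- plus 4 unmatched l row(s), each kept with NULL b columns.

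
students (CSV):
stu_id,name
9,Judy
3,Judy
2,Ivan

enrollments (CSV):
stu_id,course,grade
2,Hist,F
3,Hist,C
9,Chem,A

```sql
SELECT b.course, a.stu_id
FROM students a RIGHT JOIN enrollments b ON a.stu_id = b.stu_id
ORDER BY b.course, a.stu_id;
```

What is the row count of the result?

RIGHT JOIN keeps every row from `enrollments`; unmatched rows get NULL for `students`'s columns.
Matching on a.stu_id = b.stu_id.
- a[0] stu_id=9 → 1 match(es) in b → 1 row(s).
- a[1] stu_id=3 → 1 match(es) in b → 1 row(s).
- a[2] stu_id=2 → 1 match(es) in b → 1 row(s).
- every b row matched at least one a row.
Total: 3 rows.

3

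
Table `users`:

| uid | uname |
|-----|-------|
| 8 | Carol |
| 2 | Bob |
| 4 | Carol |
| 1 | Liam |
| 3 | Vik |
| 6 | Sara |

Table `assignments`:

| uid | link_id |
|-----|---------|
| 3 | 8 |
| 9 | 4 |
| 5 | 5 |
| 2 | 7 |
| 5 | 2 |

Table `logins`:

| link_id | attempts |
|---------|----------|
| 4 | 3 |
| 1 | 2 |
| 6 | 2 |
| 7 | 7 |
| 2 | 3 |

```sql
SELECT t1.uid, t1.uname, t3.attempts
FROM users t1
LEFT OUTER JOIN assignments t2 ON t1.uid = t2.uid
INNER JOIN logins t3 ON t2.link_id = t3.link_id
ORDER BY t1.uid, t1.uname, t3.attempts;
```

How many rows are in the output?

Evaluate left to right. First `users t1 LEFT JOIN assignments t2` on uid: 6 row(s).
Then INNER JOIN `logins t3` on link_id: keep only rows whose t2.link_id appears in t3.
Result: 1 row(s).

1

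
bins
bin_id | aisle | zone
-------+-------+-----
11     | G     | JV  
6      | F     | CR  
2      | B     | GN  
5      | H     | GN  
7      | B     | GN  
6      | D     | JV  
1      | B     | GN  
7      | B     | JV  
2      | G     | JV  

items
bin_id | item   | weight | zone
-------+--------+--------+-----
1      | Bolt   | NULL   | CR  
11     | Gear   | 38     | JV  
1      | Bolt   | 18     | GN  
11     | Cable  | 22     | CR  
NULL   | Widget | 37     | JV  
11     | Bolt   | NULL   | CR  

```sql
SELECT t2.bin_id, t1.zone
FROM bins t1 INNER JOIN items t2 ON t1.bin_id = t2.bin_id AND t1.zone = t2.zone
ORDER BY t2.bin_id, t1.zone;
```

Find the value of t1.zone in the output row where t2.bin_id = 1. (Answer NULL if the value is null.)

INNER JOIN keeps only pairs where the ON condition holds.
Matching on t1.bin_id = t2.bin_id AND t1.zone = t2.zone. A NULL in a compared column never satisfies the condition.
- t1 row (bin_id=11, zone=JV): matches 1 t2 row(s) → 1 output row(s).
- t1 row (bin_id=6, zone=CR): no match → dropped.
- t1 row (bin_id=2, zone=GN): no match → dropped.
- t1 row (bin_id=5, zone=GN): no match → dropped.
- t1 row (bin_id=7, zone=GN): no match → dropped.
- t1 row (bin_id=6, zone=JV): no match → dropped.
- t1 row (bin_id=1, zone=GN): matches 1 t2 row(s) → 1 output row(s).
- t1 row (bin_id=7, zone=JV): no match → dropped.
- t1 row (bin_id=2, zone=JV): no match → dropped.

GN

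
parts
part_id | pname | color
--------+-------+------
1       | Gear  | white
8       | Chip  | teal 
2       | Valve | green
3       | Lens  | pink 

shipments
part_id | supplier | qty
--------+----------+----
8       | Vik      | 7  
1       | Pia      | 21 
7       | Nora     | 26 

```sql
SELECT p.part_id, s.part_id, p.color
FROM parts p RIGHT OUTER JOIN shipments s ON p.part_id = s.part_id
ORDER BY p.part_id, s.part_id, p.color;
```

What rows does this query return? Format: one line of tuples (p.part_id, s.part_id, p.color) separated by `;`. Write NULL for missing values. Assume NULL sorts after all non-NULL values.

(1, 1, white); (8, 8, teal); (NULL, 7, NULL)

RIGHT JOIN keeps every row from `shipments`; unmatched rows get NULL for `parts`'s columns.
Matching on p.part_id = s.part_id.
- part_id=1: 1 matching s row(s), so 1 row(s) emitted.
- part_id=8: 1 matching s row(s), so 1 row(s) emitted.
- part_id=2: no matching s row.
- part_id=3: no matching s row.
- 1 row(s) from s found no p partner → padded with NULL.
After projecting and ordering:
p.part_id | s.part_id | p.color
1 | 1 | white
8 | 8 | teal
NULL | 7 | NULL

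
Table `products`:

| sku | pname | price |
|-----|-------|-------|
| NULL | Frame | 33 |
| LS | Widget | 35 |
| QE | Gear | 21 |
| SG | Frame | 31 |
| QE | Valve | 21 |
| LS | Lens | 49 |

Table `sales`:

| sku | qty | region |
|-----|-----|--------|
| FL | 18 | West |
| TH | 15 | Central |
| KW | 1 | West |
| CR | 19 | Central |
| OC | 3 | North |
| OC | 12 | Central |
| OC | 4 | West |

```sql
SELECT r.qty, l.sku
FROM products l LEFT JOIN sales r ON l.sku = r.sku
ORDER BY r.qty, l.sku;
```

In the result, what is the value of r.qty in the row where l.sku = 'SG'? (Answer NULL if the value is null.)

LEFT JOIN keeps every row from `products`; unmatched rows get NULL for `sales`'s columns.
Matching on l.sku = r.sku. A NULL in a compared column never satisfies the condition.
- l (sku=NULL) has no partner → padded with NULL.
- l (sku=LS) has no partner → padded with NULL.
- l (sku=QE) has no partner → padded with NULL.
- l (sku=SG) has no partner → padded with NULL.
- l (sku=QE) has no partner → padded with NULL.
- l (sku=LS) has no partner → padded with NULL.

NULL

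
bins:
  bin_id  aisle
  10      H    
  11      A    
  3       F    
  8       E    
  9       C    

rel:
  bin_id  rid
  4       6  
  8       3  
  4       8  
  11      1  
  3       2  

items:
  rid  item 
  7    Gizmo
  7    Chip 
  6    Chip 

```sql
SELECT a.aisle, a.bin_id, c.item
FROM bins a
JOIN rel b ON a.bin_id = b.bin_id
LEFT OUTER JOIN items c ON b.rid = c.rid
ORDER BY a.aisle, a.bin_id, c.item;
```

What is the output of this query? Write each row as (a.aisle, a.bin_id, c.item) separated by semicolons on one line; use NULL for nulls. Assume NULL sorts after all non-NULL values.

Joins associate left-to-right: bins INNER JOIN rel on bin_id gives 3 intermediate row(s).
Then LEFT JOIN `items c` on rid: each of those 3 rows is kept; rows whose b.rid has no match in c get NULL for c's columns.

(A, 11, NULL); (E, 8, NULL); (F, 3, NULL)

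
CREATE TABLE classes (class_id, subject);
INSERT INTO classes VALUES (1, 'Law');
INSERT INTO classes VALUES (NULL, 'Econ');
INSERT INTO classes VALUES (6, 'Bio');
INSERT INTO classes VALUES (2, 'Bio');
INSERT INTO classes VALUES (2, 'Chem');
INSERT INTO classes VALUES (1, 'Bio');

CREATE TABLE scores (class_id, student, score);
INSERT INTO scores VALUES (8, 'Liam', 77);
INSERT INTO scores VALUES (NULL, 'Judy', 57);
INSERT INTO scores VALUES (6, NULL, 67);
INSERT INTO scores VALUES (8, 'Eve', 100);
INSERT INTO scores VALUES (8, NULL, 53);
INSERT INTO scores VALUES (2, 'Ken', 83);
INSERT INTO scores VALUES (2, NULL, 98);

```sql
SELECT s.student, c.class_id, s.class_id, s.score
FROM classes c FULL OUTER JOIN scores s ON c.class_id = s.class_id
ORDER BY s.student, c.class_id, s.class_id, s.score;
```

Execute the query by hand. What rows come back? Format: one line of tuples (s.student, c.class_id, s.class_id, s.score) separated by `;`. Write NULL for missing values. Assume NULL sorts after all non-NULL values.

(Eve, NULL, 8, 100); (Judy, NULL, NULL, 57); (Ken, 2, 2, 83); (Ken, 2, 2, 83); (Liam, NULL, 8, 77); (NULL, 1, NULL, NULL); (NULL, 1, NULL, NULL); (NULL, 2, 2, 98); (NULL, 2, 2, 98); (NULL, 6, 6, 67); (NULL, NULL, 8, 53); (NULL, NULL, NULL, NULL)

FULL OUTER JOIN keeps every row from both sides; unmatched rows get NULL for the other side's columns.
Matching on c.class_id = s.class_id. A NULL in a compared column never satisfies the condition.
- c[0] class_id=1 → no match; kept with NULLs on the s side.
- c[1] class_id=NULL → no match; kept with NULLs on the s side.
- c[2] class_id=6 → 1 match(es) in s → 1 row(s).
- c[3] class_id=2 → 2 match(es) in s → 2 row(s).
- c[4] class_id=2 → 2 match(es) in s → 2 row(s).
- c[5] class_id=1 → no match; kept with NULLs on the s side.
- 4 s row(s) had no c match → kept, c columns NULL.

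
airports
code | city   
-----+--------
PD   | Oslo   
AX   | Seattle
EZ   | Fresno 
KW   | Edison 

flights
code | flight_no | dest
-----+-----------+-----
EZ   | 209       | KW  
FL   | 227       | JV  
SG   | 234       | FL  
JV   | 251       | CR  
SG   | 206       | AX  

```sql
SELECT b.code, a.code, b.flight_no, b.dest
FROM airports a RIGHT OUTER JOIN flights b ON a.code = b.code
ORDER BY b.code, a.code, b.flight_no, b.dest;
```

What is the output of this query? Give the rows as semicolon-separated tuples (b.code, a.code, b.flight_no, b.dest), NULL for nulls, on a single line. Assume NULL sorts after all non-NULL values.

(EZ, EZ, 209, KW); (FL, NULL, 227, JV); (JV, NULL, 251, CR); (SG, NULL, 206, AX); (SG, NULL, 234, FL)

RIGHT JOIN keeps every row from `flights`; unmatched rows get NULL for `airports`'s columns.
Matching on a.code = b.code.
- a (code=PD) has no partner in b.
- a (code=AX) has no partner in b.
- a (code=EZ) pairs with 1 row(s) of b.
- a (code=KW) has no partner in b.
- plus 4 unmatched b row(s), each kept with NULL a columns.
After projecting and ordering:
b.code | a.code | b.flight_no | b.dest
EZ | EZ | 209 | KW
FL | NULL | 227 | JV
JV | NULL | 251 | CR
SG | NULL | 206 | AX
SG | NULL | 234 | FL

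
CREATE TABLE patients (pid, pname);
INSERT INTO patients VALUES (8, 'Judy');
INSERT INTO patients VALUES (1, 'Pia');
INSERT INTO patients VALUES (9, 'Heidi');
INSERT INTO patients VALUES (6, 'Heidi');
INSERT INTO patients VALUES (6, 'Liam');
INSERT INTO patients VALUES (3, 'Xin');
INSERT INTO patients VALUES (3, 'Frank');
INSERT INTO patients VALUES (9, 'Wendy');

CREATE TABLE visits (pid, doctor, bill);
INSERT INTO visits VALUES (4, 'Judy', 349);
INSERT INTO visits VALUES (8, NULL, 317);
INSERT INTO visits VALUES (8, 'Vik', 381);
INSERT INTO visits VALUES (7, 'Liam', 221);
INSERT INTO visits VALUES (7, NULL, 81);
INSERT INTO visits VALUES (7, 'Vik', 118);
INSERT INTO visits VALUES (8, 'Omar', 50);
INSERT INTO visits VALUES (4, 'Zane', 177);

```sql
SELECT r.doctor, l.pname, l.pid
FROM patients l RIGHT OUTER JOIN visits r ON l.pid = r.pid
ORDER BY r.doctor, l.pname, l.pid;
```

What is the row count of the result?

8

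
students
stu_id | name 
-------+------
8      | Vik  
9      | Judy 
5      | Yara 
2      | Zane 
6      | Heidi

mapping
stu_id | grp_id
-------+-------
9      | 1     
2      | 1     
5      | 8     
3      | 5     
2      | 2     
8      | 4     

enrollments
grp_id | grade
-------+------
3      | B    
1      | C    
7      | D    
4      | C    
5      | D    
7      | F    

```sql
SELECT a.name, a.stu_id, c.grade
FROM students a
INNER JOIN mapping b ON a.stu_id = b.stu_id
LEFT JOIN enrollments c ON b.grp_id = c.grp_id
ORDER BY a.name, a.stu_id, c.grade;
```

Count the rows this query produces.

5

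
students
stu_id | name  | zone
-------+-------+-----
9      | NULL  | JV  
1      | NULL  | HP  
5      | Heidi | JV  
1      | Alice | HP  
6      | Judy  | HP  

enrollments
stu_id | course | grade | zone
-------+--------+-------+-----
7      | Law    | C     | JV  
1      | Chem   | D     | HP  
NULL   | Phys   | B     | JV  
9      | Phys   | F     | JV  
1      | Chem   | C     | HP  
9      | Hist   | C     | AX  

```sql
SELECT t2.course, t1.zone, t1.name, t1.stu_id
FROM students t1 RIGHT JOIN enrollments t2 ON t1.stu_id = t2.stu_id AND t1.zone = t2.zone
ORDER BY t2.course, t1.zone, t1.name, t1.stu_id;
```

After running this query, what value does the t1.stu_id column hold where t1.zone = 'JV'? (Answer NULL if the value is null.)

RIGHT JOIN keeps every row from `enrollments`; unmatched rows get NULL for `students`'s columns.
Matching on t1.stu_id = t2.stu_id AND t1.zone = t2.zone. A NULL in a compared column never satisfies the condition.
Matched pairs: 5; unmatched t2 rows kept: 3.

9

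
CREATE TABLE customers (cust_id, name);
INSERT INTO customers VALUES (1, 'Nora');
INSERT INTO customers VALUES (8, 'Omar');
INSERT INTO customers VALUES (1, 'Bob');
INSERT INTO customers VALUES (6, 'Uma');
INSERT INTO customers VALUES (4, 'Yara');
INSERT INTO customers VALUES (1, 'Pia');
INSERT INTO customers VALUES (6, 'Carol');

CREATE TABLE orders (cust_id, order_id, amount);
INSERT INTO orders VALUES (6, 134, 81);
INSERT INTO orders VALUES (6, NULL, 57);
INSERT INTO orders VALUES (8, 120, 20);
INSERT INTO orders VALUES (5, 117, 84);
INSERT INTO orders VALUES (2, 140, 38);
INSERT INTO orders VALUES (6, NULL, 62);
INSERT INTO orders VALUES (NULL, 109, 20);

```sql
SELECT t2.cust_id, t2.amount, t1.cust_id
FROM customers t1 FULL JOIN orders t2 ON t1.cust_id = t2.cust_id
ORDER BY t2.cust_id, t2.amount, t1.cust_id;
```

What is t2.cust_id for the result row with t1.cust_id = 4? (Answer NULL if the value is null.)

NULL

FULL OUTER JOIN keeps every row from both sides; unmatched rows get NULL for the other side's columns.
Matching on t1.cust_id = t2.cust_id. A NULL in a compared column never satisfies the condition.
- t1 row (cust_id=1): no match → kept, t2 columns NULL.
- t1 row (cust_id=8): matches 1 t2 row(s) → 1 output row(s).
- t1 row (cust_id=1): no match → kept, t2 columns NULL.
- t1 row (cust_id=6): matches 3 t2 row(s) → 3 output row(s).
- t1 row (cust_id=4): no match → kept, t2 columns NULL.
- t1 row (cust_id=1): no match → kept, t2 columns NULL.
- t1 row (cust_id=6): matches 3 t2 row(s) → 3 output row(s).
- 3 t2 row(s) had no t1 match → kept, t1 columns NULL.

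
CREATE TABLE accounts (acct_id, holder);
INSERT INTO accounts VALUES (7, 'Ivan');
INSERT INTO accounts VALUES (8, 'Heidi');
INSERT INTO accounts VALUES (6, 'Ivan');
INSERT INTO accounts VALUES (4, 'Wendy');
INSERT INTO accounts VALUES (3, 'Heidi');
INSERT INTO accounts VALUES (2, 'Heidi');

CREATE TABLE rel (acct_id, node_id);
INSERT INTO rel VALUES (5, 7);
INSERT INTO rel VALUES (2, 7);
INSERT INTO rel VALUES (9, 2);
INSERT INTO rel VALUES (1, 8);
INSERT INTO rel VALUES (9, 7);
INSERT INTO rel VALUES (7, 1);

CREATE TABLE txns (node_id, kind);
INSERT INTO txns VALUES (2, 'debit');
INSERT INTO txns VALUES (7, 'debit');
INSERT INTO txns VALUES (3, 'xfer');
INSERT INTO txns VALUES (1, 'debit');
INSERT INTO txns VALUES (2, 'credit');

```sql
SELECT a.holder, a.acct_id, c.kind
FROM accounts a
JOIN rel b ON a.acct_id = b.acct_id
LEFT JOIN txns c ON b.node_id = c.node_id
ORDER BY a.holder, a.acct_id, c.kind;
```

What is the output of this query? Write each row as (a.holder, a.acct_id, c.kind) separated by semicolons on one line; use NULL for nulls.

(Heidi, 2, debit); (Ivan, 7, debit)

Step 1 — a INNER JOIN b on acct_id → 2 row(s).
Then LEFT JOIN `txns c` on node_id: each of those 2 rows is kept; rows whose b.node_id has no match in c get NULL for c's columns.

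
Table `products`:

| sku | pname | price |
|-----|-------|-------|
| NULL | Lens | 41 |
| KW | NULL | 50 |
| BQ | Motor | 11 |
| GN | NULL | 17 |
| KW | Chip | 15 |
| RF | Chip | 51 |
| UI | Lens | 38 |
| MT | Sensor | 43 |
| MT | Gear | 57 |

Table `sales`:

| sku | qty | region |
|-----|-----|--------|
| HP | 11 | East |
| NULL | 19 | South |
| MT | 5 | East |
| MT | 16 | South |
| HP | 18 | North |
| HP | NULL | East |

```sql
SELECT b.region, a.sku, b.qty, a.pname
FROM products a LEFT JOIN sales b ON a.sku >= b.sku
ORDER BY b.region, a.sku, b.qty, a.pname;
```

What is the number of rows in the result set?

LEFT JOIN keeps every row from `products`; unmatched rows get NULL for `sales`'s columns.
Matching on a.sku >= b.sku. A NULL in a compared column never satisfies the condition.
Matched pairs: 26; unmatched a rows kept: 3.
Total: 26 matched + 3 padded = 29 rows.

29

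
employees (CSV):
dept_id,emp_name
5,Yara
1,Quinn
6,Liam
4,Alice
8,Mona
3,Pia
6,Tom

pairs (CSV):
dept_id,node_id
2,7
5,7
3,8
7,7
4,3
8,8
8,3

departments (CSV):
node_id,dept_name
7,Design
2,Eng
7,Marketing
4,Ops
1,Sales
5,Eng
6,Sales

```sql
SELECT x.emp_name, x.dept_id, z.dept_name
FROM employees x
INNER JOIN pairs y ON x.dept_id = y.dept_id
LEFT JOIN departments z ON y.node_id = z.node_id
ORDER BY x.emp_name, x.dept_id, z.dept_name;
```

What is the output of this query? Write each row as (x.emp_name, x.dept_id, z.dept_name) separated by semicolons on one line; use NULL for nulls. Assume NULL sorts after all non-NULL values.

(Alice, 4, NULL); (Mona, 8, NULL); (Mona, 8, NULL); (Pia, 3, NULL); (Yara, 5, Design); (Yara, 5, Marketing)

Evaluate left to right. First `employees x INNER JOIN pairs y` on dept_id: 5 row(s).
Then LEFT JOIN `departments z` on node_id: each of those 5 rows is kept; rows whose y.node_id has no match in z get NULL for z's columns.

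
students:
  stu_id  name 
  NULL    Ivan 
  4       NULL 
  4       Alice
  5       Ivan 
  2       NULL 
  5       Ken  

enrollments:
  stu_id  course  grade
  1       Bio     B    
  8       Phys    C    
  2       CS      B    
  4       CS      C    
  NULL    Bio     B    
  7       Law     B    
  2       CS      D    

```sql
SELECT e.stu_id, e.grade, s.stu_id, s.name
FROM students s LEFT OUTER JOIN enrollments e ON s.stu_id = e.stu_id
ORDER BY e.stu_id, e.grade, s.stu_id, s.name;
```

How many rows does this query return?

LEFT JOIN keeps every row from `students`; unmatched rows get NULL for `enrollments`'s columns.
Matching on s.stu_id = e.stu_id. A NULL in a compared column never satisfies the condition.
Matched pairs: 4; unmatched s rows kept: 3.
Total: 4 matched + 3 padded = 7 rows.

7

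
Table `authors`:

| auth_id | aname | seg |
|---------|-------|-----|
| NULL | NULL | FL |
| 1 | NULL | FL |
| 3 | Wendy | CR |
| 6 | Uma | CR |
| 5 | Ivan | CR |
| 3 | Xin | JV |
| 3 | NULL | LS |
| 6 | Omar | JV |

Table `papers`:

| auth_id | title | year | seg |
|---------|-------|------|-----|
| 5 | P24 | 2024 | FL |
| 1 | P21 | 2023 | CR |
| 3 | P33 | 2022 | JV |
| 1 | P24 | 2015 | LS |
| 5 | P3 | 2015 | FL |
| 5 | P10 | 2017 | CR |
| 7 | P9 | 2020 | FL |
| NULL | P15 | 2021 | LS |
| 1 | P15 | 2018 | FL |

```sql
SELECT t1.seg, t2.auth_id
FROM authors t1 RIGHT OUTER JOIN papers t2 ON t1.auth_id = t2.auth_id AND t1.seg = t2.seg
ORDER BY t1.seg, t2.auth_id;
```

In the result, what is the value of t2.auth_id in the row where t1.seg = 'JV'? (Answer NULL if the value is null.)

RIGHT JOIN keeps every row from `papers`; unmatched rows get NULL for `authors`'s columns.
Matching on t1.auth_id = t2.auth_id AND t1.seg = t2.seg. A NULL in a compared column never satisfies the condition.
- t1 (auth_id=NULL, seg=FL) has no partner in t2.
- t1 (auth_id=1, seg=FL) pairs with 1 row(s) of t2.
- t1 (auth_id=3, seg=CR) has no partner in t2.
- t1 (auth_id=6, seg=CR) has no partner in t2.
- t1 (auth_id=5, seg=CR) pairs with 1 row(s) of t2.
- t1 (auth_id=3, seg=JV) pairs with 1 row(s) of t2.
- t1 (auth_id=3, seg=LS) has no partner in t2.
- t1 (auth_id=6, seg=JV) has no partner in t2.
- 6 row(s) from t2 found no t1 partner → padded with NULL.

3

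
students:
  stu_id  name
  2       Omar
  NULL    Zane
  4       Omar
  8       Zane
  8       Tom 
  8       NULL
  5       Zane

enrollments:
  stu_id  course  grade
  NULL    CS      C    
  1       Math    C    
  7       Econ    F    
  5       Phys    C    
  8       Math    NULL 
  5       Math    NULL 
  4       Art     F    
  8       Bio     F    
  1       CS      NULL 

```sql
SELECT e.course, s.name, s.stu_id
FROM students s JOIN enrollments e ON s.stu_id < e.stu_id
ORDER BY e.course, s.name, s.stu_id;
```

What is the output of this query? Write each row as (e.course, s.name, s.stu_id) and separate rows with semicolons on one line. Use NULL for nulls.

INNER JOIN keeps only pairs where the ON condition holds.
Matching on s.stu_id < e.stu_id. A NULL in a compared column never satisfies the condition.
- stu_id=2: 6 matching e row(s), so 6 row(s) emitted.
- stu_id=NULL: no matching e row, dropped.
- stu_id=4: 5 matching e row(s), so 5 row(s) emitted.
- stu_id=8: no matching e row, dropped.
- stu_id=8: no matching e row, dropped.
- stu_id=8: no matching e row, dropped.
- stu_id=5: 3 matching e row(s), so 3 row(s) emitted.

(Art, Omar, 2); (Bio, Omar, 2); (Bio, Omar, 4); (Bio, Zane, 5); (Econ, Omar, 2); (Econ, Omar, 4); (Econ, Zane, 5); (Math, Omar, 2); (Math, Omar, 2); (Math, Omar, 4); (Math, Omar, 4); (Math, Zane, 5); (Phys, Omar, 2); (Phys, Omar, 4)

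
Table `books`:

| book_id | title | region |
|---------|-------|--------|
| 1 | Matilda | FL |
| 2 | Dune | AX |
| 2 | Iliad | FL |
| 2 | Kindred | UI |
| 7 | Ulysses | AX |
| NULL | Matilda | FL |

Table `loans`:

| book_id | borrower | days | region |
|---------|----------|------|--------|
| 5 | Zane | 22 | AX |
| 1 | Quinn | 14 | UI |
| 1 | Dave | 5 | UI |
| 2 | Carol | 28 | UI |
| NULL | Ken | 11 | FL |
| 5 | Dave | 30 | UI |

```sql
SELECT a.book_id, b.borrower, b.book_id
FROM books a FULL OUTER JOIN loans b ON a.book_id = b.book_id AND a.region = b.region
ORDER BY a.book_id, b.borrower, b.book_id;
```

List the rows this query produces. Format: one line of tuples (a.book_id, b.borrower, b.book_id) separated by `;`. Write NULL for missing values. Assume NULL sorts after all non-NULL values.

FULL OUTER JOIN keeps every row from both sides; unmatched rows get NULL for the other side's columns.
Matching on a.book_id = b.book_id AND a.region = b.region. A NULL in a compared column never satisfies the condition.
Matched pairs: 1; unmatched a rows kept: 5; unmatched b rows kept: 5.

(1, NULL, NULL); (2, Carol, 2); (2, NULL, NULL); (2, NULL, NULL); (7, NULL, NULL); (NULL, Dave, 1); (NULL, Dave, 5); (NULL, Ken, NULL); (NULL, Quinn, 1); (NULL, Zane, 5); (NULL, NULL, NULL)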